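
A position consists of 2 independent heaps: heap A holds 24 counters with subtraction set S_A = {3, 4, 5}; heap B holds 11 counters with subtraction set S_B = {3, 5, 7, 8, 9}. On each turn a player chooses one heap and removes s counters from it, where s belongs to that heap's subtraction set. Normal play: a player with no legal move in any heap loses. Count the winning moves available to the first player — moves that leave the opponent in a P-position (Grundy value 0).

1

Heap A, S = {3, 4, 5}:
n :  0  1  2  3  4  5  6  7  8  9 10 11 12 13 14 15 16 17 18 19 20 21 22 23 24
G :  0  0  0  1  1  1  2  2  0  0  0  1  1  1  2  2  0  0  0  1  1  1  2  2  0
G_A(24) = 0.
Heap B, S = {3, 5, 7, 8, 9}:
n :  0  1  2  3  4  5  6  7  8  9 10 11
G :  0  0  0  1  1  1  2  2  2  3  3  3
G_B(11) = 3.
Combined Grundy value = 0 ⊕ 3 = 3.
A winning move leaves total XOR = 0, i.e. changes one component's Grundy value g to g ⊕ X where X is the current total.
Heap A: need g' = 0⊕3 = 3. Options: 24−3→G=1, 24−4→G=1, 24−5→G=1. Hits: 0.
Heap B: need g' = 3⊕3 = 0. Options: 11−3→G=2, 11−5→G=2, 11−7→G=1, 11−8→G=1, 11−9→G=0. Hits: 1.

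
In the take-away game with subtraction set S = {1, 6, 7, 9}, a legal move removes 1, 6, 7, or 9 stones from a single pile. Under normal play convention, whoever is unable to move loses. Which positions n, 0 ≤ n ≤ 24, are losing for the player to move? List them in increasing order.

0, 2, 4, 12, 14, 16, 24

n :  0  1  2  3  4  5  6  7  8  9 10 11 12 13 14 15 16 17 18 19 20 21 22 23 24
G :  0  1  0  1  0  1  2  3  2  3  2  3  0  1  0  1  0  1  2  3  2  3  2  3  0
P-positions are exactly the n with G(n) = 0.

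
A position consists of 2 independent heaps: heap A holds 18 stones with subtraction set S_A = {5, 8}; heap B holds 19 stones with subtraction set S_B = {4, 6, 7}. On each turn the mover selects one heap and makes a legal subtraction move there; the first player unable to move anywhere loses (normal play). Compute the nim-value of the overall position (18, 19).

3

Heap A, S = {5, 8}:
n :  0  1  2  3  4  5  6  7  8  9 10 11 12 13 14 15 16 17 18
G :  0  0  0  0  0  1  1  1  1  1  2  2  2  0  0  0  0  0  1
G_A(18) = 1.
Heap B, S = {4, 6, 7}:
n :  0  1  2  3  4  5  6  7  8  9 10 11 12 13 14 15 16 17 18 19
G :  0  0  0  0  1  1  1  1  2  2  2  0  0  0  0  1  1  1  1  2
G_B(19) = 2.
Combined Grundy value = 1 ⊕ 2 = 3.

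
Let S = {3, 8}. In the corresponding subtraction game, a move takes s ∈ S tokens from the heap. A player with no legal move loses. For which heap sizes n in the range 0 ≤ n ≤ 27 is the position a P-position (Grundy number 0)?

0, 1, 2, 6, 7, 11, 12, 13, 17, 18, 22, 23, 24

n :  0  1  2  3  4  5  6  7  8  9 10 11 12 13 14 15 16 17 18 19 20 21 22 23 24 25 26 27
G :  0  0  0  1  1  1  0  0  2  1  1  0  0  0  1  1  1  0  0  2  1  1  0  0  0  1  1  1
P-positions are exactly the n with G(n) = 0.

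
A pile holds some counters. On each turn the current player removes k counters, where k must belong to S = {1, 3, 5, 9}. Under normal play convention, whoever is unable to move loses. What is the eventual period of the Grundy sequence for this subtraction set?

2

G(0) = 0
G(1) = mex{0} = 1
G(2) = mex{1} = 0
G(3) = mex{0,0} = 1
G(4) = mex{1,1} = 0
G(5) = mex{0,0,0} = 1
G(6) = mex{1,1,1} = 0
G(7) = mex{0,0,0} = 1
G(8) = mex{1,1,1} = 0
G(9) = mex{0,0,0,0} = 1
G(10) = mex{1,1,1,1} = 0
G(11) = mex{0,0,0,0} = 1
G(12) = mex{1,1,1,1} = 0
G(13) = mex{0,0,0,0} = 1
G(14) = mex{1,1,1,1} = 0
G(n+2) = G(n) holds for n = 0,…,8 (a full window of length max(S) = 9), so the sequence is purely periodic with period 2.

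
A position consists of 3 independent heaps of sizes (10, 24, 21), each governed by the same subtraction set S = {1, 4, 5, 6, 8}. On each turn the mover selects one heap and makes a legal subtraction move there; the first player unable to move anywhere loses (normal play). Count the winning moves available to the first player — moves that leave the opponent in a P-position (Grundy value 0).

4

All heaps use S = {1, 4, 5, 6, 8}:
n :  0  1  2  3  4  5  6  7  8  9 10 11 12 13 14 15 16 17 18 19 20 21 22 23 24
G :  0  1  0  1  2  3  2  3  4  0  1  0  1  2  3  2  3  4  0  1  0  1  2  3  2
Heap A: G(10) = 1.
Heap B: G(24) = 2.
Heap C: G(21) = 1.
Combined Grundy value = 1 ⊕ 2 ⊕ 1 = 2.
A winning move leaves total XOR = 0, i.e. changes one component's Grundy value g to g ⊕ X where X is the current total.
Heap A: need g' = 1⊕2 = 3. Options: 10−1→G=0, 10−4→G=2, 10−5→G=3, 10−6→G=2, 10−8→G=0. Hits: 1.
Heap B: need g' = 2⊕2 = 0. Options: 24−1→G=3, 24−4→G=0, 24−5→G=1, 24−6→G=0, 24−8→G=3. Hits: 2.
Heap C: need g' = 1⊕2 = 3. Options: 21−1→G=0, 21−4→G=4, 21−5→G=3, 21−6→G=2, 21−8→G=2. Hits: 1.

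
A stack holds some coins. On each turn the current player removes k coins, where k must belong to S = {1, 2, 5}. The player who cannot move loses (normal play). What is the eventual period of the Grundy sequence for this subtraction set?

3

n :  0  1  2  3  4  5  6  7  8  9 10 11 12 13 14
G :  0  1  2  0  1  2  0  1  2  0  1  2  0  1  2
G(n+3) = G(n) holds for n = 0,…,4 (a full window of length max(S) = 5), so the sequence is purely periodic with period 3.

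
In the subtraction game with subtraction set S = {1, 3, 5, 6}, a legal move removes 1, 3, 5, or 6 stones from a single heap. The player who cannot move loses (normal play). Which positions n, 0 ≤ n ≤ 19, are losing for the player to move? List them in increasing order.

0, 2, 4, 11, 13, 15

G(0) = 0
G(1) = mex{0} = 1
G(2) = mex{1} = 0
G(3) = mex{0,0} = 1
G(4) = mex{1,1} = 0
G(5) = mex{0,0,0} = 1
G(6) = mex{1,1,1,0} = 2
G(7) = mex{2,0,0,1} = 3
G(8) = mex{3,1,1,0} = 2
G(9) = mex{2,2,0,1} = 3
G(10) = mex{3,3,1,0} = 2
G(11) = mex{2,2,2,1} = 0
G(12) = mex{0,3,3,2} = 1
G(13) = mex{1,2,2,3} = 0
G(14) = mex{0,0,3,2} = 1
G(15) = mex{1,1,2,3} = 0
G(16) = mex{0,0,0,2} = 1
G(17) = mex{1,1,1,0} = 2
G(18) = mex{2,0,0,1} = 3
G(19) = mex{3,1,1,0} = 2
P-positions are exactly the n with G(n) = 0.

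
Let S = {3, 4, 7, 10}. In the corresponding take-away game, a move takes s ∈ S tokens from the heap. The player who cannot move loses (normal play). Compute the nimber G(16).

1

n :  0  1  2  3  4  5  6  7  8  9 10 11 12 13 14 15 16
G :  0  0  0  1  1  1  2  2  2  3  3  3  4  0  0  0  1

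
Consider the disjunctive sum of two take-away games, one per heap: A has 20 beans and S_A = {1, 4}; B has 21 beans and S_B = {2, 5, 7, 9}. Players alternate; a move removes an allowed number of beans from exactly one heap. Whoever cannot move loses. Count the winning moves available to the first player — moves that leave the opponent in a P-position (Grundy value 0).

2

Heap A, S = {1, 4}:
n :  0  1  2  3  4  5  6  7  8  9 10 11 12 13 14 15 16 17 18 19 20
G :  0  1  0  1  2  0  1  0  1  2  0  1  0  1  2  0  1  0  1  2  0
G_A(20) = 0.
Heap B, S = {2, 5, 7, 9}:
G(0) = 0
G(1) = mex{} = 0
G(2) = mex{0} = 1
G(3) = mex{0} = 1
G(4) = mex{1} = 0
G(5) = mex{1,0} = 2
G(6) = mex{0,0} = 1
G(7) = mex{2,1,0} = 3
G(8) = mex{1,1,0} = 2
G(9) = mex{3,0,1,0} = 2
G(10) = mex{2,2,1,0} = 3
G(11) = mex{2,1,0,1} = 3
G(12) = mex{3,3,2,1} = 0
G(13) = mex{3,2,1,0} = 4
G(14) = mex{0,2,3,2} = 1
G(15) = mex{4,3,2,1} = 0
G(16) = mex{1,3,2,3} = 0
G(17) = mex{0,0,3,2} = 1
G(18) = mex{0,4,3,2} = 1
G(19) = mex{1,1,0,3} = 2
G(20) = mex{1,0,4,3} = 2
G(21) = mex{2,0,1,0} = 3
G_B(21) = 3.
Combined Grundy value = 0 ⊕ 3 = 3.
A winning move leaves total XOR = 0, i.e. changes one component's Grundy value g to g ⊕ X where X is the current total.
Heap A: need g' = 0⊕3 = 3. Options: 20−1→G=2, 20−4→G=1. Hits: 0.
Heap B: need g' = 3⊕3 = 0. Options: 21−2→G=2, 21−5→G=0, 21−7→G=1, 21−9→G=0. Hits: 2.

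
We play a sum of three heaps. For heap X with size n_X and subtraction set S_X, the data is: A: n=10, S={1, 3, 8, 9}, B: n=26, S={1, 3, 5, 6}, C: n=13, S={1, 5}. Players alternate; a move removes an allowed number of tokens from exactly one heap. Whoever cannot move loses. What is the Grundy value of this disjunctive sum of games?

3

Heap A, S = {1, 3, 8, 9}:
G(0) = 0
G(1) = mex{0} = 1
G(2) = mex{1} = 0
G(3) = mex{0,0} = 1
G(4) = mex{1,1} = 0
G(5) = mex{0,0} = 1
G(6) = mex{1,1} = 0
G(7) = mex{0,0} = 1
G(8) = mex{1,1,0} = 2
G(9) = mex{2,0,1,0} = 3
G(10) = mex{3,1,0,1} = 2
G_A(10) = 2.
Heap B, S = {1, 3, 5, 6}:
G(0) = 0
G(1) = mex{0} = 1
G(2) = mex{1} = 0
G(3) = mex{0,0} = 1
G(4) = mex{1,1} = 0
G(5) = mex{0,0,0} = 1
G(6) = mex{1,1,1,0} = 2
G(7) = mex{2,0,0,1} = 3
G(8) = mex{3,1,1,0} = 2
G(9) = mex{2,2,0,1} = 3
G(10) = mex{3,3,1,0} = 2
G(11) = mex{2,2,2,1} = 0
G(12) = mex{0,3,3,2} = 1
G(13) = mex{1,2,2,3} = 0
G(14) = mex{0,0,3,2} = 1
G(15) = mex{1,1,2,3} = 0
G(16) = mex{0,0,0,2} = 1
G(17) = mex{1,1,1,0} = 2
G(18) = mex{2,0,0,1} = 3
G(19) = mex{3,1,1,0} = 2
G(20) = mex{2,2,0,1} = 3
G(21) = mex{3,3,1,0} = 2
G(22) = mex{2,2,2,1} = 0
G(23) = mex{0,3,3,2} = 1
G(24) = mex{1,2,2,3} = 0
G(25) = mex{0,0,3,2} = 1
G(26) = mex{1,1,2,3} = 0
G_B(26) = 0.
Heap C, S = {1, 5}:
n :  0  1  2  3  4  5  6  7  8  9 10 11 12 13
G :  0  1  0  1  0  1  0  1  0  1  0  1  0  1
G_C(13) = 1.
Combined Grundy value = 2 ⊕ 0 ⊕ 1 = 3.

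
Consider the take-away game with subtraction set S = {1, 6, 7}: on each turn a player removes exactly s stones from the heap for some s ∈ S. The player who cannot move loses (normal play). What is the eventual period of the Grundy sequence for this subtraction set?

12

n :  0  1  2  3  4  5  6  7  8  9 10 11 12 13 14 15 16 17 18 19 20 21 22 23 24 25
G :  0  1  0  1  0  1  2  3  2  3  2  3  0  1  0  1  0  1  2  3  2  3  2  3  0  1
G(n+12) = G(n) holds for n = 0,…,6 (a full window of length max(S) = 7), so the sequence is purely periodic with period 12.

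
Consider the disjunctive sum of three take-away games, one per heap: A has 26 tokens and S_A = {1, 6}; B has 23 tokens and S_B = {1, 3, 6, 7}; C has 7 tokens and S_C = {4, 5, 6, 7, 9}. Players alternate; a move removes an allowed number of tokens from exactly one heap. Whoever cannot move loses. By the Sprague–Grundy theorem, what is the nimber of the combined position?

3

Heap A, S = {1, 6}:
n :  0  1  2  3  4  5  6  7  8  9 10 11 12 13 14 15 16 17 18 19 20 21 22 23 24 25 26
G :  0  1  0  1  0  1  2  0  1  0  1  0  1  2  0  1  0  1  0  1  2  0  1  0  1  0  1
G_A(26) = 1.
Heap B, S = {1, 3, 6, 7}:
n :  0  1  2  3  4  5  6  7  8  9 10 11 12 13 14 15 16 17 18 19 20 21 22 23
G :  0  1  0  1  0  1  2  3  2  3  2  3  0  1  0  1  0  1  2  3  2  3  2  3
G_B(23) = 3.
Heap C, S = {4, 5, 6, 7, 9}:
G(0) = 0
G(1) = mex{} = 0
G(2) = mex{} = 0
G(3) = mex{} = 0
G(4) = mex{0} = 1
G(5) = mex{0,0} = 1
G(6) = mex{0,0,0} = 1
G(7) = mex{0,0,0,0} = 1
G_C(7) = 1.
Combined Grundy value = 1 ⊕ 3 ⊕ 1 = 3.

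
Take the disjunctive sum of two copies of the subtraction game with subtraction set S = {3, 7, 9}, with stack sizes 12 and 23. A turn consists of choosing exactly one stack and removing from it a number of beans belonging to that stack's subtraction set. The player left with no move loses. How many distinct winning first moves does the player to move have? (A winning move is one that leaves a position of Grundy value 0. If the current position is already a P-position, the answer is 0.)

All stacks use S = {3, 7, 9}:
G(0) = 0
G(1) = mex{} = 0
G(2) = mex{} = 0
G(3) = mex{0} = 1
G(4) = mex{0} = 1
G(5) = mex{0} = 1
G(6) = mex{1} = 0
G(7) = mex{1,0} = 2
G(8) = mex{1,0} = 2
G(9) = mex{0,0,0} = 1
G(10) = mex{2,1,0} = 3
G(11) = mex{2,1,0} = 3
G(12) = mex{1,1,1} = 0
G(13) = mex{3,0,1} = 2
G(14) = mex{3,2,1} = 0
G(15) = mex{0,2,0} = 1
G(16) = mex{2,1,2} = 0
G(17) = mex{0,3,2} = 1
G(18) = mex{1,3,1} = 0
G(19) = mex{0,0,3} = 1
G(20) = mex{1,2,3} = 0
G(21) = mex{0,0,0} = 1
G(22) = mex{1,1,2} = 0
G(23) = mex{0,0,0} = 1
Stack A: G(12) = 0.
Stack B: G(23) = 1.
Combined Grundy value = 0 ⊕ 1 = 1.
A winning move leaves total XOR = 0, i.e. changes one component's Grundy value g to g ⊕ X where X is the current total.
Stack A: need g' = 0⊕1 = 1. Options: 12−3→G=1, 12−7→G=1, 12−9→G=1. Hits: 3.
Stack B: need g' = 1⊕1 = 0. Options: 23−3→G=0, 23−7→G=0, 23−9→G=0. Hits: 3.

6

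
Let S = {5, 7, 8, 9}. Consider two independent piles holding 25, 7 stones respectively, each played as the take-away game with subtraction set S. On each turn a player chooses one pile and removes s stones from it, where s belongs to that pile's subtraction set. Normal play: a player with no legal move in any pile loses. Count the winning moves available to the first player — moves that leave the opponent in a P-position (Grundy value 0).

All piles use S = {5, 7, 8, 9}:
n :  0  1  2  3  4  5  6  7  8  9 10 11 12 13 14 15 16 17 18 19 20 21 22 23 24 25
G :  0  0  0  0  0  1  1  1  1  1  2  2  2  2  0  0  0  0  0  1  1  1  1  1  2  2
Pile A: G(25) = 2.
Pile B: G(7) = 1.
Combined Grundy value = 2 ⊕ 1 = 3.
A winning move leaves total XOR = 0, i.e. changes one component's Grundy value g to g ⊕ X where X is the current total.
Pile A: need g' = 2⊕3 = 1. Options: 25−5→G=1, 25−7→G=0, 25−8→G=0, 25−9→G=0. Hits: 1.
Pile B: need g' = 1⊕3 = 2. Options: 7−5→G=0, 7−7→G=0. Hits: 0.

1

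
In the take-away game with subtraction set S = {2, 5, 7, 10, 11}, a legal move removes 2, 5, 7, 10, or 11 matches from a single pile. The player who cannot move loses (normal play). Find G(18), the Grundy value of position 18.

n :  0  1  2  3  4  5  6  7  8  9 10 11 12 13 14 15 16 17 18
G :  0  0  1  1  0  2  1  3  2  2  3  3  4  0  5  1  0  0  1

1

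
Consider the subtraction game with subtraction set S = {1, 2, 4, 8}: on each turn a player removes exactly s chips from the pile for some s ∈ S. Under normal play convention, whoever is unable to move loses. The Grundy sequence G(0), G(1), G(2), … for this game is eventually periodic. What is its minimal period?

3

n :  0  1  2  3  4  5  6  7  8  9 10 11 12 13 14
G :  0  1  2  0  1  2  0  1  2  0  1  2  0  1  2
G(n+3) = G(n) holds for n = 0,…,7 (a full window of length max(S) = 8), so the sequence is purely periodic with period 3.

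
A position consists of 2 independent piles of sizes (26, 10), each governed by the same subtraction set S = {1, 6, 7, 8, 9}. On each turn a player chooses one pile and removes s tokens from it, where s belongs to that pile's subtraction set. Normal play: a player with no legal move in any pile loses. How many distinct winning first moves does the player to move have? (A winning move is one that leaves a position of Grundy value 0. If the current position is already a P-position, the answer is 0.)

All piles use S = {1, 6, 7, 8, 9}:
G(0) = 0
G(1) = mex{0} = 1
G(2) = mex{1} = 0
G(3) = mex{0} = 1
G(4) = mex{1} = 0
G(5) = mex{0} = 1
G(6) = mex{1,0} = 2
G(7) = mex{2,1,0} = 3
G(8) = mex{3,0,1,0} = 2
G(9) = mex{2,1,0,1,0} = 3
G(10) = mex{3,0,1,0,1} = 2
G(11) = mex{2,1,0,1,0} = 3
G(12) = mex{3,2,1,0,1} = 4
G(13) = mex{4,3,2,1,0} = 5
G(14) = mex{5,2,3,2,1} = 0
G(15) = mex{0,3,2,3,2} = 1
G(16) = mex{1,2,3,2,3} = 0
G(17) = mex{0,3,2,3,2} = 1
G(18) = mex{1,4,3,2,3} = 0
G(19) = mex{0,5,4,3,2} = 1
G(20) = mex{1,0,5,4,3} = 2
G(21) = mex{2,1,0,5,4} = 3
G(22) = mex{3,0,1,0,5} = 2
G(23) = mex{2,1,0,1,0} = 3
G(24) = mex{3,0,1,0,1} = 2
G(25) = mex{2,1,0,1,0} = 3
G(26) = mex{3,2,1,0,1} = 4
Pile A: G(26) = 4.
Pile B: G(10) = 2.
Combined Grundy value = 4 ⊕ 2 = 6.
A winning move leaves total XOR = 0, i.e. changes one component's Grundy value g to g ⊕ X where X is the current total.
Pile A: need g' = 4⊕6 = 2. Options: 26−1→G=3, 26−6→G=2, 26−7→G=1, 26−8→G=0, 26−9→G=1. Hits: 1.
Pile B: need g' = 2⊕6 = 4. Options: 10−1→G=3, 10−6→G=0, 10−7→G=1, 10−8→G=0, 10−9→G=1. Hits: 0.

1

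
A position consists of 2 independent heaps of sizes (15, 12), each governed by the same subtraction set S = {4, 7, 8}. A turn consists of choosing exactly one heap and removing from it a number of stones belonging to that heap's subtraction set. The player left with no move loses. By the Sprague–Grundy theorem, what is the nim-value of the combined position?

0

All heaps use S = {4, 7, 8}:
n :  0  1  2  3  4  5  6  7  8  9 10 11 12 13 14 15
G :  0  0  0  0  1  1  1  1  2  2  2  2  0  0  0  0
Heap A: G(15) = 0.
Heap B: G(12) = 0.
Combined Grundy value = 0 ⊕ 0 = 0.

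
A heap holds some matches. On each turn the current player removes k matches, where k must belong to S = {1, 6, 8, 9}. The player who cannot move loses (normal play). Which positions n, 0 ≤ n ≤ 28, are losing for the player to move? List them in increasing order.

n :  0  1  2  3  4  5  6  7  8  9 10 11 12 13 14 15 16 17 18 19 20 21 22 23 24 25 26 27 28
G :  0  1  0  1  0  1  2  0  1  2  3  2  3  2  0  1  2  0  1  0  1  0  1  2  0  1  2  3  2
P-positions are exactly the n with G(n) = 0.

0, 2, 4, 7, 14, 17, 19, 21, 24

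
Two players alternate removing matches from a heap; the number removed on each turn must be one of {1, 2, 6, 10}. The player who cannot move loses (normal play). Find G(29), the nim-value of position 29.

n :  0  1  2  3  4  5  6  7  8  9 10 11 12 13 14 15 16 17 18 19 20 21 22 23 24 25 26 27 28 29
G :  0  1  2  0  1  2  3  0  1  2  3  0  1  2  0  1  2  3  0  1  2  3  0  1  2  0  1  2  3  0

0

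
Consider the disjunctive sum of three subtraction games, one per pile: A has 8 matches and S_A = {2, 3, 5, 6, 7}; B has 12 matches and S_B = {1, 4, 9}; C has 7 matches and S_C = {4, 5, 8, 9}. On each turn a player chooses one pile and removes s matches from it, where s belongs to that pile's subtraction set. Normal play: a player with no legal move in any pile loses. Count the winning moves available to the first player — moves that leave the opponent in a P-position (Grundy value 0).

Pile A, S = {2, 3, 5, 6, 7}:
n : 0 1 2 3 4 5 6 7 8
G : 0 0 1 1 2 2 3 3 4
G_A(8) = 4.
Pile B, S = {1, 4, 9}:
G(0) = 0
G(1) = mex{0} = 1
G(2) = mex{1} = 0
G(3) = mex{0} = 1
G(4) = mex{1,0} = 2
G(5) = mex{2,1} = 0
G(6) = mex{0,0} = 1
G(7) = mex{1,1} = 0
G(8) = mex{0,2} = 1
G(9) = mex{1,0,0} = 2
G(10) = mex{2,1,1} = 0
G(11) = mex{0,0,0} = 1
G(12) = mex{1,1,1} = 0
G_B(12) = 0.
Pile C, S = {4, 5, 8, 9}:
n : 0 1 2 3 4 5 6 7
G : 0 0 0 0 1 1 1 1
G_C(7) = 1.
Combined Grundy value = 4 ⊕ 0 ⊕ 1 = 5.
A winning move leaves total XOR = 0, i.e. changes one component's Grundy value g to g ⊕ X where X is the current total.
Pile A: need g' = 4⊕5 = 1. Options: 8−2→G=3, 8−3→G=2, 8−5→G=1, 8−6→G=1, 8−7→G=0. Hits: 2.
Pile B: need g' = 0⊕5 = 5. Options: 12−1→G=1, 12−4→G=1, 12−9→G=1. Hits: 0.
Pile C: need g' = 1⊕5 = 4. Options: 7−4→G=0, 7−5→G=0. Hits: 0.

2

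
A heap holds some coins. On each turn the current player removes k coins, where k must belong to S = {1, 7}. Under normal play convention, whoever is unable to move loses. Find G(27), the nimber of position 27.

1

n :  0  1  2  3  4  5  6  7  8  9 10 11 12 13 14 15 16 17 18 19 20 21 22 23 24 25 26 27
G :  0  1  0  1  0  1  0  1  0  1  0  1  0  1  0  1  0  1  0  1  0  1  0  1  0  1  0  1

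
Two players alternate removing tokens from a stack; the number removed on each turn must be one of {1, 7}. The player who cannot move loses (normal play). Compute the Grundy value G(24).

G(0) = 0
G(1) = mex{0} = 1
G(2) = mex{1} = 0
G(3) = mex{0} = 1
G(4) = mex{1} = 0
G(5) = mex{0} = 1
G(6) = mex{1} = 0
G(7) = mex{0,0} = 1
G(8) = mex{1,1} = 0
G(9) = mex{0,0} = 1
G(10) = mex{1,1} = 0
G(11) = mex{0,0} = 1
G(12) = mex{1,1} = 0
G(13) = mex{0,0} = 1
G(14) = mex{1,1} = 0
G(15) = mex{0,0} = 1
G(16) = mex{1,1} = 0
G(17) = mex{0,0} = 1
G(18) = mex{1,1} = 0
G(19) = mex{0,0} = 1
G(20) = mex{1,1} = 0
G(21) = mex{0,0} = 1
G(22) = mex{1,1} = 0
G(23) = mex{0,0} = 1
G(24) = mex{1,1} = 0

0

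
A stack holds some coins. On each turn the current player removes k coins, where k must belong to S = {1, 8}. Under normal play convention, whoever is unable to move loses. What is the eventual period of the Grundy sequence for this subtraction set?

9

n :  0  1  2  3  4  5  6  7  8  9 10 11 12 13 14 15 16 17 18 19
G :  0  1  0  1  0  1  0  1  2  0  1  0  1  0  1  0  1  2  0  1
G(n+9) = G(n) holds for n = 0,…,7 (a full window of length max(S) = 8), so the sequence is purely periodic with period 9.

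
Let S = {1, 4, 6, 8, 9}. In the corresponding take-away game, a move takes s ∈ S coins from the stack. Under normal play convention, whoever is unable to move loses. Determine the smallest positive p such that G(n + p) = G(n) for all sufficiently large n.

17

G(0) = 0
G(1) = mex{0} = 1
G(2) = mex{1} = 0
G(3) = mex{0} = 1
G(4) = mex{1,0} = 2
G(5) = mex{2,1} = 0
G(6) = mex{0,0,0} = 1
G(7) = mex{1,1,1} = 0
G(8) = mex{0,2,0,0} = 1
G(9) = mex{1,0,1,1,0} = 2
G(10) = mex{2,1,2,0,1} = 3
G(11) = mex{3,0,0,1,0} = 2
G(12) = mex{2,1,1,2,1} = 0
G(13) = mex{0,2,0,0,2} = 1
G(14) = mex{1,3,1,1,0} = 2
G(15) = mex{2,2,2,0,1} = 3
G(16) = mex{3,0,3,1,0} = 2
G(17) = mex{2,1,2,2,1} = 0
G(18) = mex{0,2,0,3,2} = 1
G(19) = mex{1,3,1,2,3} = 0
G(20) = mex{0,2,2,0,2} = 1
G(21) = mex{1,0,3,1,0} = 2
G(22) = mex{2,1,2,2,1} = 0
G(23) = mex{0,0,0,3,2} = 1
G(24) = mex{1,1,1,2,3} = 0
G(25) = mex{0,2,0,0,2} = 1
G(26) = mex{1,0,1,1,0} = 2
G(27) = mex{2,1,2,0,1} = 3
G(28) = mex{3,0,0,1,0} = 2
G(29) = mex{2,1,1,2,1} = 0
G(30) = mex{0,2,0,0,2} = 1
G(31) = mex{1,3,1,1,0} = 2
G(32) = mex{2,2,2,0,1} = 3
G(33) = mex{3,0,3,1,0} = 2
G(34) = mex{2,1,2,2,1} = 0
G(35) = mex{0,2,0,3,2} = 1
G(n+17) = G(n) holds for n = 0,…,8 (a full window of length max(S) = 9), so the sequence is purely periodic with period 17.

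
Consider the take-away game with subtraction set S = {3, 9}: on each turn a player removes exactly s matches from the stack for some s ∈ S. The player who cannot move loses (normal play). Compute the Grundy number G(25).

0

G(0) = 0
G(1) = mex{} = 0
G(2) = mex{} = 0
G(3) = mex{0} = 1
G(4) = mex{0} = 1
G(5) = mex{0} = 1
G(6) = mex{1} = 0
G(7) = mex{1} = 0
G(8) = mex{1} = 0
G(9) = mex{0,0} = 1
G(10) = mex{0,0} = 1
G(11) = mex{0,0} = 1
G(12) = mex{1,1} = 0
G(13) = mex{1,1} = 0
G(14) = mex{1,1} = 0
G(15) = mex{0,0} = 1
G(16) = mex{0,0} = 1
G(17) = mex{0,0} = 1
G(18) = mex{1,1} = 0
G(19) = mex{1,1} = 0
G(20) = mex{1,1} = 0
G(21) = mex{0,0} = 1
G(22) = mex{0,0} = 1
G(23) = mex{0,0} = 1
G(24) = mex{1,1} = 0
G(25) = mex{1,1} = 0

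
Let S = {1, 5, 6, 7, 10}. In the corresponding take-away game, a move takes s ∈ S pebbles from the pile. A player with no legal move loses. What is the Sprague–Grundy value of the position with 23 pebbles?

G(0) = 0
G(1) = mex{0} = 1
G(2) = mex{1} = 0
G(3) = mex{0} = 1
G(4) = mex{1} = 0
G(5) = mex{0,0} = 1
G(6) = mex{1,1,0} = 2
G(7) = mex{2,0,1,0} = 3
G(8) = mex{3,1,0,1} = 2
G(9) = mex{2,0,1,0} = 3
G(10) = mex{3,1,0,1,0} = 2
G(11) = mex{2,2,1,0,1} = 3
G(12) = mex{3,3,2,1,0} = 4
G(13) = mex{4,2,3,2,1} = 0
G(14) = mex{0,3,2,3,0} = 1
G(15) = mex{1,2,3,2,1} = 0
G(16) = mex{0,3,2,3,2} = 1
G(17) = mex{1,4,3,2,3} = 0
G(18) = mex{0,0,4,3,2} = 1
G(19) = mex{1,1,0,4,3} = 2
G(20) = mex{2,0,1,0,2} = 3
G(21) = mex{3,1,0,1,3} = 2
G(22) = mex{2,0,1,0,4} = 3
G(23) = mex{3,1,0,1,0} = 2

2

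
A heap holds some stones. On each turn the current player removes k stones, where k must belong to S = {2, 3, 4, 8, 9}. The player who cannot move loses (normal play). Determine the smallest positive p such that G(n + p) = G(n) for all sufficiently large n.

n :  0  1  2  3  4  5  6  7  8  9 10 11 12 13 14 15 16
G :  0  0  1  1  2  2  0  0  1  1  2  2  0  0  1  1  2
G(n+6) = G(n) holds for n = 0,…,8 (a full window of length max(S) = 9), so the sequence is purely periodic with period 6.

6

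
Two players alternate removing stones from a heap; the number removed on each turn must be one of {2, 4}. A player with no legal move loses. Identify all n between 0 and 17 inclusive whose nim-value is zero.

G(0) = 0
G(1) = mex{} = 0
G(2) = mex{0} = 1
G(3) = mex{0} = 1
G(4) = mex{1,0} = 2
G(5) = mex{1,0} = 2
G(6) = mex{2,1} = 0
G(7) = mex{2,1} = 0
G(8) = mex{0,2} = 1
G(9) = mex{0,2} = 1
G(10) = mex{1,0} = 2
G(11) = mex{1,0} = 2
G(12) = mex{2,1} = 0
G(13) = mex{2,1} = 0
G(14) = mex{0,2} = 1
G(15) = mex{0,2} = 1
G(16) = mex{1,0} = 2
G(17) = mex{1,0} = 2
P-positions are exactly the n with G(n) = 0.

0, 1, 6, 7, 12, 13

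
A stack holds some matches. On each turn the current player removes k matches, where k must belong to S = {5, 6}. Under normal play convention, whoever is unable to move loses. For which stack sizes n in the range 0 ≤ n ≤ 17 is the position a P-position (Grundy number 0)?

G(0) = 0
G(1) = mex{} = 0
G(2) = mex{} = 0
G(3) = mex{} = 0
G(4) = mex{} = 0
G(5) = mex{0} = 1
G(6) = mex{0,0} = 1
G(7) = mex{0,0} = 1
G(8) = mex{0,0} = 1
G(9) = mex{0,0} = 1
G(10) = mex{1,0} = 2
G(11) = mex{1,1} = 0
G(12) = mex{1,1} = 0
G(13) = mex{1,1} = 0
G(14) = mex{1,1} = 0
G(15) = mex{2,1} = 0
G(16) = mex{0,2} = 1
G(17) = mex{0,0} = 1
P-positions are exactly the n with G(n) = 0.

0, 1, 2, 3, 4, 11, 12, 13, 14, 15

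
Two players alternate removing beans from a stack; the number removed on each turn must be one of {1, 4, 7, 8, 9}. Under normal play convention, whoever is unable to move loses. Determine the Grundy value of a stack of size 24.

2

G(0) = 0
G(1) = mex{0} = 1
G(2) = mex{1} = 0
G(3) = mex{0} = 1
G(4) = mex{1,0} = 2
G(5) = mex{2,1} = 0
G(6) = mex{0,0} = 1
G(7) = mex{1,1,0} = 2
G(8) = mex{2,2,1,0} = 3
G(9) = mex{3,0,0,1,0} = 2
G(10) = mex{2,1,1,0,1} = 3
G(11) = mex{3,2,2,1,0} = 4
G(12) = mex{4,3,0,2,1} = 5
G(13) = mex{5,2,1,0,2} = 3
G(14) = mex{3,3,2,1,0} = 4
G(15) = mex{4,4,3,2,1} = 0
G(16) = mex{0,5,2,3,2} = 1
G(17) = mex{1,3,3,2,3} = 0
G(18) = mex{0,4,4,3,2} = 1
G(19) = mex{1,0,5,4,3} = 2
G(20) = mex{2,1,3,5,4} = 0
G(21) = mex{0,0,4,3,5} = 1
G(22) = mex{1,1,0,4,3} = 2
G(23) = mex{2,2,1,0,4} = 3
G(24) = mex{3,0,0,1,0} = 2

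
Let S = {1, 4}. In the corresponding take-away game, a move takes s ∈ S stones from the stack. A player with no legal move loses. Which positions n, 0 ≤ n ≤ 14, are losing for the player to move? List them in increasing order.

G(0) = 0
G(1) = mex{0} = 1
G(2) = mex{1} = 0
G(3) = mex{0} = 1
G(4) = mex{1,0} = 2
G(5) = mex{2,1} = 0
G(6) = mex{0,0} = 1
G(7) = mex{1,1} = 0
G(8) = mex{0,2} = 1
G(9) = mex{1,0} = 2
G(10) = mex{2,1} = 0
G(11) = mex{0,0} = 1
G(12) = mex{1,1} = 0
G(13) = mex{0,2} = 1
G(14) = mex{1,0} = 2
P-positions are exactly the n with G(n) = 0.

0, 2, 5, 7, 10, 12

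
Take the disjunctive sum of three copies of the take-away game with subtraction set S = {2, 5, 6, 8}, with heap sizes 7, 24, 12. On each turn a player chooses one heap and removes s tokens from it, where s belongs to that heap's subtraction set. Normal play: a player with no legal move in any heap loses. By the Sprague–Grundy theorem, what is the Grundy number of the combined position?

All heaps use S = {2, 5, 6, 8}:
n :  0  1  2  3  4  5  6  7  8  9 10 11 12 13 14 15 16 17 18 19 20 21 22 23 24
G :  0  0  1  1  0  2  1  3  2  2  3  0  2  1  0  0  1  1  0  2  1  3  2  2  3
Heap A: G(7) = 3.
Heap B: G(24) = 3.
Heap C: G(12) = 2.
Combined Grundy value = 3 ⊕ 3 ⊕ 2 = 2.

2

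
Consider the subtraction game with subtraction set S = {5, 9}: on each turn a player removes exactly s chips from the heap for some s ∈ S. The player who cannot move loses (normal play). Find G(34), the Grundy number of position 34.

n :  0  1  2  3  4  5  6  7  8  9 10 11 12 13 14 15 16 17 18 19 20 21 22 23 24 25 26 27 28 29 30 31 32 33 34
G :  0  0  0  0  0  1  1  1  1  1  2  2  2  2  0  0  0  0  0  1  1  1  1  1  2  2  2  2  0  0  0  0  0  1  1

1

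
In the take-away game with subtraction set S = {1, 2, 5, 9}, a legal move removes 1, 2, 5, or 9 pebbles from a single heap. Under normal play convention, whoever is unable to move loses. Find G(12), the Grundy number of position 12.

n :  0  1  2  3  4  5  6  7  8  9 10 11 12
G :  0  1  2  0  1  2  0  1  2  3  0  1  2

2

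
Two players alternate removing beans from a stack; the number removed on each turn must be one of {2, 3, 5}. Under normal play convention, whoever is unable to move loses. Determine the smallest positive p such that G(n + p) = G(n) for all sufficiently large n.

7

G(0) = 0
G(1) = mex{} = 0
G(2) = mex{0} = 1
G(3) = mex{0,0} = 1
G(4) = mex{1,0} = 2
G(5) = mex{1,1,0} = 2
G(6) = mex{2,1,0} = 3
G(7) = mex{2,2,1} = 0
G(8) = mex{3,2,1} = 0
G(9) = mex{0,3,2} = 1
G(10) = mex{0,0,2} = 1
G(11) = mex{1,0,3} = 2
G(12) = mex{1,1,0} = 2
G(13) = mex{2,1,0} = 3
G(14) = mex{2,2,1} = 0
G(15) = mex{3,2,1} = 0
G(n+7) = G(n) holds for n = 0,…,4 (a full window of length max(S) = 5), so the sequence is purely periodic with period 7.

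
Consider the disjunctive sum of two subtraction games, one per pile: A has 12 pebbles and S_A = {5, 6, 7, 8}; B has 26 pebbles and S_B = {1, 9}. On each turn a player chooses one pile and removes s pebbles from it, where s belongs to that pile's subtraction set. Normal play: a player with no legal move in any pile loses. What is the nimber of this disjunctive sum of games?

Pile A, S = {5, 6, 7, 8}:
G(0) = 0
G(1) = mex{} = 0
G(2) = mex{} = 0
G(3) = mex{} = 0
G(4) = mex{} = 0
G(5) = mex{0} = 1
G(6) = mex{0,0} = 1
G(7) = mex{0,0,0} = 1
G(8) = mex{0,0,0,0} = 1
G(9) = mex{0,0,0,0} = 1
G(10) = mex{1,0,0,0} = 2
G(11) = mex{1,1,0,0} = 2
G(12) = mex{1,1,1,0} = 2
G_A(12) = 2.
Pile B, S = {1, 9}:
n :  0  1  2  3  4  5  6  7  8  9 10 11 12 13 14 15 16 17 18 19 20 21 22 23 24 25 26
G :  0  1  0  1  0  1  0  1  0  1  0  1  0  1  0  1  0  1  0  1  0  1  0  1  0  1  0
G_B(26) = 0.
Combined Grundy value = 2 ⊕ 0 = 2.

2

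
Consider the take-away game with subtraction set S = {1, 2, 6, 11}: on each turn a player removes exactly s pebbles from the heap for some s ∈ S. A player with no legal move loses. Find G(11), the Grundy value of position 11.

1

n :  0  1  2  3  4  5  6  7  8  9 10 11
G :  0  1  2  0  1  2  3  0  1  2  0  1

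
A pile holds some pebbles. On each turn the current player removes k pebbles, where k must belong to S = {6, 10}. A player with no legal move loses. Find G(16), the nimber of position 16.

0

n :  0  1  2  3  4  5  6  7  8  9 10 11 12 13 14 15 16
G :  0  0  0  0  0  0  1  1  1  1  1  1  2  2  2  2  0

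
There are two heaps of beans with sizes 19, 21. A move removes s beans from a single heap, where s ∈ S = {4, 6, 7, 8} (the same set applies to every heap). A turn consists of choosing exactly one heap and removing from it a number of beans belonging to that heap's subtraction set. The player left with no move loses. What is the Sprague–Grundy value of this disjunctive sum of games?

3

All heaps use S = {4, 6, 7, 8}:
G(0) = 0
G(1) = mex{} = 0
G(2) = mex{} = 0
G(3) = mex{} = 0
G(4) = mex{0} = 1
G(5) = mex{0} = 1
G(6) = mex{0,0} = 1
G(7) = mex{0,0,0} = 1
G(8) = mex{1,0,0,0} = 2
G(9) = mex{1,0,0,0} = 2
G(10) = mex{1,1,0,0} = 2
G(11) = mex{1,1,1,0} = 2
G(12) = mex{2,1,1,1} = 0
G(13) = mex{2,1,1,1} = 0
G(14) = mex{2,2,1,1} = 0
G(15) = mex{2,2,2,1} = 0
G(16) = mex{0,2,2,2} = 1
G(17) = mex{0,2,2,2} = 1
G(18) = mex{0,0,2,2} = 1
G(19) = mex{0,0,0,2} = 1
G(20) = mex{1,0,0,0} = 2
G(21) = mex{1,0,0,0} = 2
Heap A: G(19) = 1.
Heap B: G(21) = 2.
Combined Grundy value = 1 ⊕ 2 = 3.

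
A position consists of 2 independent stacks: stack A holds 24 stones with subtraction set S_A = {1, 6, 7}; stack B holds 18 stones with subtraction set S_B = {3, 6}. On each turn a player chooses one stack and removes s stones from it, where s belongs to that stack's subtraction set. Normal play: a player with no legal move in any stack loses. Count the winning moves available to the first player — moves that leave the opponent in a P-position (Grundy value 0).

0

Stack A, S = {1, 6, 7}:
G(0) = 0
G(1) = mex{0} = 1
G(2) = mex{1} = 0
G(3) = mex{0} = 1
G(4) = mex{1} = 0
G(5) = mex{0} = 1
G(6) = mex{1,0} = 2
G(7) = mex{2,1,0} = 3
G(8) = mex{3,0,1} = 2
G(9) = mex{2,1,0} = 3
G(10) = mex{3,0,1} = 2
G(11) = mex{2,1,0} = 3
G(12) = mex{3,2,1} = 0
G(13) = mex{0,3,2} = 1
G(14) = mex{1,2,3} = 0
G(15) = mex{0,3,2} = 1
G(16) = mex{1,2,3} = 0
G(17) = mex{0,3,2} = 1
G(18) = mex{1,0,3} = 2
G(19) = mex{2,1,0} = 3
G(20) = mex{3,0,1} = 2
G(21) = mex{2,1,0} = 3
G(22) = mex{3,0,1} = 2
G(23) = mex{2,1,0} = 3
G(24) = mex{3,2,1} = 0
G_A(24) = 0.
Stack B, S = {3, 6}:
n :  0  1  2  3  4  5  6  7  8  9 10 11 12 13 14 15 16 17 18
G :  0  0  0  1  1  1  2  2  2  0  0  0  1  1  1  2  2  2  0
G_B(18) = 0.
Combined Grundy value = 0 ⊕ 0 = 0.
A winning move leaves total XOR = 0, i.e. changes one component's Grundy value g to g ⊕ X where X is the current total.
Stack A: target g' = 0⊕0 = 0, but every legal move changes the Grundy value (mex property), so 0 moves.
Stack B: target g' = 0⊕0 = 0, but every legal move changes the Grundy value (mex property), so 0 moves.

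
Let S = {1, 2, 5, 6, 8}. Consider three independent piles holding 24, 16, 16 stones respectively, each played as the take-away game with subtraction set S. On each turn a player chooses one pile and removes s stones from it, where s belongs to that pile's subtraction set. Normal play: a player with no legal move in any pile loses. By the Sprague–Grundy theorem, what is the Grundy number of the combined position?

All piles use S = {1, 2, 5, 6, 8}:
G(0) = 0
G(1) = mex{0} = 1
G(2) = mex{1,0} = 2
G(3) = mex{2,1} = 0
G(4) = mex{0,2} = 1
G(5) = mex{1,0,0} = 2
G(6) = mex{2,1,1,0} = 3
G(7) = mex{3,2,2,1} = 0
G(8) = mex{0,3,0,2,0} = 1
G(9) = mex{1,0,1,0,1} = 2
G(10) = mex{2,1,2,1,2} = 0
G(11) = mex{0,2,3,2,0} = 1
G(12) = mex{1,0,0,3,1} = 2
G(13) = mex{2,1,1,0,2} = 3
G(14) = mex{3,2,2,1,3} = 0
G(15) = mex{0,3,0,2,0} = 1
G(16) = mex{1,0,1,0,1} = 2
G(17) = mex{2,1,2,1,2} = 0
G(18) = mex{0,2,3,2,0} = 1
G(19) = mex{1,0,0,3,1} = 2
G(20) = mex{2,1,1,0,2} = 3
G(21) = mex{3,2,2,1,3} = 0
G(22) = mex{0,3,0,2,0} = 1
G(23) = mex{1,0,1,0,1} = 2
G(24) = mex{2,1,2,1,2} = 0
Pile A: G(24) = 0.
Pile B: G(16) = 2.
Pile C: G(16) = 2.
Combined Grundy value = 0 ⊕ 2 ⊕ 2 = 0.

0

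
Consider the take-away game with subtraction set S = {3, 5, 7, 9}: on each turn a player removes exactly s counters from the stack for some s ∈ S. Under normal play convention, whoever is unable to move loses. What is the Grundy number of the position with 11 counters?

n :  0  1  2  3  4  5  6  7  8  9 10 11
G :  0  0  0  1  1  1  2  2  2  3  3  3

3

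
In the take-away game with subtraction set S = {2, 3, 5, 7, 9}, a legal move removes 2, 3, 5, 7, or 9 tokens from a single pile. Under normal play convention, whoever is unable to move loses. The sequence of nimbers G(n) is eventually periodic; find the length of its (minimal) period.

11

G(0) = 0
G(1) = mex{} = 0
G(2) = mex{0} = 1
G(3) = mex{0,0} = 1
G(4) = mex{1,0} = 2
G(5) = mex{1,1,0} = 2
G(6) = mex{2,1,0} = 3
G(7) = mex{2,2,1,0} = 3
G(8) = mex{3,2,1,0} = 4
G(9) = mex{3,3,2,1,0} = 4
G(10) = mex{4,3,2,1,0} = 5
G(11) = mex{4,4,3,2,1} = 0
G(12) = mex{5,4,3,2,1} = 0
G(13) = mex{0,5,4,3,2} = 1
G(14) = mex{0,0,4,3,2} = 1
G(15) = mex{1,0,5,4,3} = 2
G(16) = mex{1,1,0,4,3} = 2
G(17) = mex{2,1,0,5,4} = 3
G(18) = mex{2,2,1,0,4} = 3
G(19) = mex{3,2,1,0,5} = 4
G(20) = mex{3,3,2,1,0} = 4
G(21) = mex{4,3,2,1,0} = 5
G(22) = mex{4,4,3,2,1} = 0
G(23) = mex{5,4,3,2,1} = 0
G(n+11) = G(n) holds for n = 0,…,8 (a full window of length max(S) = 9), so the sequence is purely periodic with period 11.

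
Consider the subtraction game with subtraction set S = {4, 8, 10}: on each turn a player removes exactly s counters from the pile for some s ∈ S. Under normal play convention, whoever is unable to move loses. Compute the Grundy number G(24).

G(0) = 0
G(1) = mex{} = 0
G(2) = mex{} = 0
G(3) = mex{} = 0
G(4) = mex{0} = 1
G(5) = mex{0} = 1
G(6) = mex{0} = 1
G(7) = mex{0} = 1
G(8) = mex{1,0} = 2
G(9) = mex{1,0} = 2
G(10) = mex{1,0,0} = 2
G(11) = mex{1,0,0} = 2
G(12) = mex{2,1,0} = 3
G(13) = mex{2,1,0} = 3
G(14) = mex{2,1,1} = 0
G(15) = mex{2,1,1} = 0
G(16) = mex{3,2,1} = 0
G(17) = mex{3,2,1} = 0
G(18) = mex{0,2,2} = 1
G(19) = mex{0,2,2} = 1
G(20) = mex{0,3,2} = 1
G(21) = mex{0,3,2} = 1
G(22) = mex{1,0,3} = 2
G(23) = mex{1,0,3} = 2
G(24) = mex{1,0,0} = 2

2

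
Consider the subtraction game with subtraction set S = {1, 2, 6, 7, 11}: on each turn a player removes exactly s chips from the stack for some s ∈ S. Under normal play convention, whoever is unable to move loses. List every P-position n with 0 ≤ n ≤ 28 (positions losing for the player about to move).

n :  0  1  2  3  4  5  6  7  8  9 10 11 12 13 14 15 16 17 18 19 20 21 22 23 24 25 26 27 28
G :  0  1  2  0  1  2  3  4  0  1  2  3  0  1  2  3  0  1  2  3  0  1  2  3  0  1  2  3  0
P-positions are exactly the n with G(n) = 0.

0, 3, 8, 12, 16, 20, 24, 28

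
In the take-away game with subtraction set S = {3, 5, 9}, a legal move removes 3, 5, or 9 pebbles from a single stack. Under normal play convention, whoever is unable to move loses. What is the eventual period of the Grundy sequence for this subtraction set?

2

G(0) = 0
G(1) = mex{} = 0
G(2) = mex{} = 0
G(3) = mex{0} = 1
G(4) = mex{0} = 1
G(5) = mex{0,0} = 1
G(6) = mex{1,0} = 2
G(7) = mex{1,0} = 2
G(8) = mex{1,1} = 0
G(9) = mex{2,1,0} = 3
G(10) = mex{2,1,0} = 3
G(11) = mex{0,2,0} = 1
G(12) = mex{3,2,1} = 0
G(13) = mex{3,0,1} = 2
G(14) = mex{1,3,1} = 0
G(15) = mex{0,3,2} = 1
G(16) = mex{2,1,2} = 0
G(17) = mex{0,0,0} = 1
G(18) = mex{1,2,3} = 0
G(19) = mex{0,0,3} = 1
G(20) = mex{1,1,1} = 0
G(21) = mex{0,0,0} = 1
G(22) = mex{1,1,2} = 0
G(23) = mex{0,0,0} = 1
G(24) = mex{1,1,1} = 0
G(25) = mex{0,0,0} = 1
G(26) = mex{1,1,1} = 0
From n = 14 onward G(n+2) = G(n); since this holds over max(S) = 9 consecutive positions the period is 2 (pre-period 14).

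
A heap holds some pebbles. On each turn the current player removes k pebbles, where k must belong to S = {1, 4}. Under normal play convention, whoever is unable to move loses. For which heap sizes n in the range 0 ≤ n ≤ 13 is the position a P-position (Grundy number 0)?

0, 2, 5, 7, 10, 12

G(0) = 0
G(1) = mex{0} = 1
G(2) = mex{1} = 0
G(3) = mex{0} = 1
G(4) = mex{1,0} = 2
G(5) = mex{2,1} = 0
G(6) = mex{0,0} = 1
G(7) = mex{1,1} = 0
G(8) = mex{0,2} = 1
G(9) = mex{1,0} = 2
G(10) = mex{2,1} = 0
G(11) = mex{0,0} = 1
G(12) = mex{1,1} = 0
G(13) = mex{0,2} = 1
P-positions are exactly the n with G(n) = 0.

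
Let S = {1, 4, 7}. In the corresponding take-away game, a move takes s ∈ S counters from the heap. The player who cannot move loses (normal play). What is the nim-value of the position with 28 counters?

n :  0  1  2  3  4  5  6  7  8  9 10 11 12 13 14 15 16 17 18 19 20 21 22 23 24 25 26 27 28
G :  0  1  0  1  2  0  1  2  0  1  0  1  2  0  1  2  0  1  0  1  2  0  1  2  0  1  0  1  2

2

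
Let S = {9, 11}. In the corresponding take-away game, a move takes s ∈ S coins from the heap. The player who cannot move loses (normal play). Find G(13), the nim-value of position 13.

n :  0  1  2  3  4  5  6  7  8  9 10 11 12 13
G :  0  0  0  0  0  0  0  0  0  1  1  1  1  1

1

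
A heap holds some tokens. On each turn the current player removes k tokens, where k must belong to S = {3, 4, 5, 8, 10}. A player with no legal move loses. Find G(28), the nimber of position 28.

G(0) = 0
G(1) = mex{} = 0
G(2) = mex{} = 0
G(3) = mex{0} = 1
G(4) = mex{0,0} = 1
G(5) = mex{0,0,0} = 1
G(6) = mex{1,0,0} = 2
G(7) = mex{1,1,0} = 2
G(8) = mex{1,1,1,0} = 2
G(9) = mex{2,1,1,0} = 3
G(10) = mex{2,2,1,0,0} = 3
G(11) = mex{2,2,2,1,0} = 3
G(12) = mex{3,2,2,1,0} = 4
G(13) = mex{3,3,2,1,1} = 0
G(14) = mex{3,3,3,2,1} = 0
G(15) = mex{4,3,3,2,1} = 0
G(16) = mex{0,4,3,2,2} = 1
G(17) = mex{0,0,4,3,2} = 1
G(18) = mex{0,0,0,3,2} = 1
G(19) = mex{1,0,0,3,3} = 2
G(20) = mex{1,1,0,4,3} = 2
G(21) = mex{1,1,1,0,3} = 2
G(22) = mex{2,1,1,0,4} = 3
G(23) = mex{2,2,1,0,0} = 3
G(24) = mex{2,2,2,1,0} = 3
G(25) = mex{3,2,2,1,0} = 4
G(26) = mex{3,3,2,1,1} = 0
G(27) = mex{3,3,3,2,1} = 0
G(28) = mex{4,3,3,2,1} = 0

0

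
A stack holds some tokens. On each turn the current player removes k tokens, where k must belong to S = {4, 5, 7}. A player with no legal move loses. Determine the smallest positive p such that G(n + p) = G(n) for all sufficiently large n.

n :  0  1  2  3  4  5  6  7  8  9 10 11 12 13 14 15 16 17 18 19 20 21 22 23
G :  0  0  0  0  1  1  1  1  2  2  2  0  0  0  0  1  1  1  1  2  2  2  0  0
G(n+11) = G(n) holds for n = 0,…,6 (a full window of length max(S) = 7), so the sequence is purely periodic with period 11.

11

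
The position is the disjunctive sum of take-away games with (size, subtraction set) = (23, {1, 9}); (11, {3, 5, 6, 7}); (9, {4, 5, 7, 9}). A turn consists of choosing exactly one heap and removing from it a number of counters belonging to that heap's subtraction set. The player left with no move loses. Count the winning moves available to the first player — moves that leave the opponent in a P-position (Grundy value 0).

2

Heap A, S = {1, 9}:
G(0) = 0
G(1) = mex{0} = 1
G(2) = mex{1} = 0
G(3) = mex{0} = 1
G(4) = mex{1} = 0
G(5) = mex{0} = 1
G(6) = mex{1} = 0
G(7) = mex{0} = 1
G(8) = mex{1} = 0
G(9) = mex{0,0} = 1
G(10) = mex{1,1} = 0
G(11) = mex{0,0} = 1
G(12) = mex{1,1} = 0
G(13) = mex{0,0} = 1
G(14) = mex{1,1} = 0
G(15) = mex{0,0} = 1
G(16) = mex{1,1} = 0
G(17) = mex{0,0} = 1
G(18) = mex{1,1} = 0
G(19) = mex{0,0} = 1
G(20) = mex{1,1} = 0
G(21) = mex{0,0} = 1
G(22) = mex{1,1} = 0
G(23) = mex{0,0} = 1
G_A(23) = 1.
Heap B, S = {3, 5, 6, 7}:
n :  0  1  2  3  4  5  6  7  8  9 10 11
G :  0  0  0  1  1  1  2  2  2  3  0  0
G_B(11) = 0.
Heap C, S = {4, 5, 7, 9}:
G(0) = 0
G(1) = mex{} = 0
G(2) = mex{} = 0
G(3) = mex{} = 0
G(4) = mex{0} = 1
G(5) = mex{0,0} = 1
G(6) = mex{0,0} = 1
G(7) = mex{0,0,0} = 1
G(8) = mex{1,0,0} = 2
G(9) = mex{1,1,0,0} = 2
G_C(9) = 2.
Combined Grundy value = 1 ⊕ 0 ⊕ 2 = 3.
A winning move leaves total XOR = 0, i.e. changes one component's Grundy value g to g ⊕ X where X is the current total.
Heap A: need g' = 1⊕3 = 2. Options: 23−1→G=0, 23−9→G=0. Hits: 0.
Heap B: need g' = 0⊕3 = 3. Options: 11−3→G=2, 11−5→G=2, 11−6→G=1, 11−7→G=1. Hits: 0.
Heap C: need g' = 2⊕3 = 1. Options: 9−4→G=1, 9−5→G=1, 9−7→G=0, 9−9→G=0. Hits: 2.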